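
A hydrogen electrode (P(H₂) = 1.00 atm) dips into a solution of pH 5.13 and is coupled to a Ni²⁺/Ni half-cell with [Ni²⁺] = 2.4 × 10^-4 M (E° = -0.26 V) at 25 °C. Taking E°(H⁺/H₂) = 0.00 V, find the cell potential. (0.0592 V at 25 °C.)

The hydrogen couple is the cathode, so E°_cell = 0.26 V; n = 2.
[H⁺] = 10^(−5.13) = 7.4 × 10^-6 M, and Q = [Ni²⁺]·P(H₂) / [H⁺]^2 = 4.37 × 10^6.
E = E° − (0.0592/2) log Q = 0.26 − (0.0592/2)(6.640) = 0.063 V.

0.063 V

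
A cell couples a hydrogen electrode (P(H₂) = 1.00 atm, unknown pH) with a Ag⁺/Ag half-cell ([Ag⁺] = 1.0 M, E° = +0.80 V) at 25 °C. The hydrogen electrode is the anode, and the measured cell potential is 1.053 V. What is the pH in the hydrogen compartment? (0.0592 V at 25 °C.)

E°_cell = 0.80 V and n = 2.
log Q = n(E° − E)/0.0592 = 2×(0.80 − 1.053)/0.0592 = -8.547.
With Q = [H⁺]^2 / ([Ag⁺]^2·P(H₂)), solving for [H⁺] gives log[H⁺] = -4.274, so pH = 4.27.

pH = 4.27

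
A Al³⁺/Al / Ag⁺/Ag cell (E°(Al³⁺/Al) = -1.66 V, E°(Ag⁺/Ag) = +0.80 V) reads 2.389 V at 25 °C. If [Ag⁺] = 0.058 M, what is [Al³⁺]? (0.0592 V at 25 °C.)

From the Nernst equation, log Q = n(E° − E)/0.0592 = 3(2.46 − 2.389)/0.0592 = 3.598, so Q = 3960.
With Q = [Al³⁺]/[Ag⁺]^3 and the known concentrations, [Al³⁺] in the numerator gives [Al³⁺] = 0.77 M.

0.77 M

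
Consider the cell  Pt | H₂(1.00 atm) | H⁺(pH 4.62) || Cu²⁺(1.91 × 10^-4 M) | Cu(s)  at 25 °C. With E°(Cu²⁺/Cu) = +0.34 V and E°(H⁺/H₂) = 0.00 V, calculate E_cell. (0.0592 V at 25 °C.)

The Cu²⁺/Cu couple is the cathode, so E°_cell = 0.34 V; n = 2.
[H⁺] = 10^(−4.62) = 2.4 × 10^-5 M, and Q = [H⁺]^2 / ([Cu²⁺]·P(H₂)) = 3.01 × 10^-6.
E = E° − (0.0592/2) log Q = 0.34 − (0.0592/2)(-5.521) = 0.503 V.

0.50 V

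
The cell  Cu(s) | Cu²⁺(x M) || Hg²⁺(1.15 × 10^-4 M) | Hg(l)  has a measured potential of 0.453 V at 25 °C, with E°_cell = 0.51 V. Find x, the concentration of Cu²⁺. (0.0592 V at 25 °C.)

From the Nernst equation, log Q = n(E° − E)/0.0592 = 2(0.51 − 0.453)/0.0592 = 1.926, so Q = 84.3.
With Q = [Cu²⁺]/[Hg²⁺] and the known concentrations, [Cu²⁺] in the numerator gives [Cu²⁺] = 0.0097 M.

0.0097 M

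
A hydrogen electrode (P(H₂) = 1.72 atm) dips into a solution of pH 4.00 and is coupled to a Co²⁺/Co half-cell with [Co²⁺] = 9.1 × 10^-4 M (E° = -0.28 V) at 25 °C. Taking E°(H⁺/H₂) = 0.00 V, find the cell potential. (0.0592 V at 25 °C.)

The hydrogen couple is the cathode, so E°_cell = 0.28 V; n = 2.
[H⁺] = 10^(−4.00) = 1 × 10^-4 M, and Q = [Co²⁺]·P(H₂) / [H⁺]^2 = 1.57 × 10^5.
E = E° − (0.0592/2) log Q = 0.28 − (0.0592/2)(5.195) = 0.126 V.

0.13 V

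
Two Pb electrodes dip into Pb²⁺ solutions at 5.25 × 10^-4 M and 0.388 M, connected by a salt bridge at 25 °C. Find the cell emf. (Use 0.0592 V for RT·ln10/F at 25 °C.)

0.085 V

Both half-cells are Pb²⁺/Pb, so E°_cell = 0. The concentrated side is the cathode; the cell reaction moves Pb²⁺ from high to low concentration with n = 2.
Q = [Pb²⁺]_dilute/[Pb²⁺]_conc = 5.25 × 10^-4/0.388 = 0.00135.
E = 0 − (0.0592/2) log Q = −(0.0592/2)(-2.869) = 0.0849 V.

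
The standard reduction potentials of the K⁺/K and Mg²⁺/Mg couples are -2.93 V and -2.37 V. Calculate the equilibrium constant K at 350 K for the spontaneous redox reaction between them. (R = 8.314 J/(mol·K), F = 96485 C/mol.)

E°_cell = -2.37 − (-2.93) = 0.56 V, with n = 2 electrons transferred.
At equilibrium E = 0, so the Nernst equation gives ln K = nFE°/RT = (2)(96485)(0.56)/((8.314)(350)) = 37.14.
K = e^37.14 = 1.3 × 10^16.

1.3 × 10^16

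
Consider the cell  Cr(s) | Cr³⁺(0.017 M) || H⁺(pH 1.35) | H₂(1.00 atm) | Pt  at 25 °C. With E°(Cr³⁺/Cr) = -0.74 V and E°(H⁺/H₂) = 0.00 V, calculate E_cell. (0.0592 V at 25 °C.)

0.69 V

The hydrogen couple is the cathode, so E°_cell = 0.74 V; n = 6.
[H⁺] = 10^(−1.35) = 0.045 M, and Q = [Cr³⁺]^2·P(H₂)^3 / [H⁺]^6 = 3.64 × 10^4.
E = E° − (0.0592/6) log Q = 0.74 − (0.0592/6)(4.561) = 0.695 V.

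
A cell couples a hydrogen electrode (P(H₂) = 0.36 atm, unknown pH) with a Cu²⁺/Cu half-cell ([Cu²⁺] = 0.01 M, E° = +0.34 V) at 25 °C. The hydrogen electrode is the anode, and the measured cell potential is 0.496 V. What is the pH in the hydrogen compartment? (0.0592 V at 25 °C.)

pH = 3.86

E°_cell = 0.34 V and n = 2.
log Q = n(E° − E)/0.0592 = 2×(0.34 − 0.496)/0.0592 = -5.270.
With Q = [H⁺]^2 / ([Cu²⁺]·P(H₂)), solving for [H⁺] gives log[H⁺] = -3.857, so pH = 3.86.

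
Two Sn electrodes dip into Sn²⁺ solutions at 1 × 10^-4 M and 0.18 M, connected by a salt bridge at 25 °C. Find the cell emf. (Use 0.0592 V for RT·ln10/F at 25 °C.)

0.096 V

Both half-cells are Sn²⁺/Sn, so E°_cell = 0. The concentrated side is the cathode; the cell reaction moves Sn²⁺ from high to low concentration with n = 2.
Q = [Sn²⁺]_dilute/[Sn²⁺]_conc = 1 × 10^-4/0.18 = 5.56 × 10^-4.
E = 0 − (0.0592/2) log Q = −(0.0592/2)(-3.255) = 0.0963 V.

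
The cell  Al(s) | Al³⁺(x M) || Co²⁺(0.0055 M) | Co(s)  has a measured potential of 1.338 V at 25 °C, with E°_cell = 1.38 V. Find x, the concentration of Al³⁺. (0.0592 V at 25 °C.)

0.055 M

From the Nernst equation, log Q = n(E° − E)/0.0592 = 6(1.38 − 1.338)/0.0592 = 4.257, so Q = 1.81 × 10^4.
With Q = [Al³⁺]^2/[Co²⁺]^3 and the known concentrations, [Al³⁺]^2 in the numerator gives [Al³⁺] = 0.055 M.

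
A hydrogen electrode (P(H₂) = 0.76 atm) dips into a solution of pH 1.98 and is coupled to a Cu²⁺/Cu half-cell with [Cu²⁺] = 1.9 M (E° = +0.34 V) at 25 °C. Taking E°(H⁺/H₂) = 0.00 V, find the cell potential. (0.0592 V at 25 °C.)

The Cu²⁺/Cu couple is the cathode, so E°_cell = 0.34 V; n = 2.
[H⁺] = 10^(−1.98) = 0.010 M, and Q = [H⁺]^2 / ([Cu²⁺]·P(H₂)) = 7.59 × 10^-5.
E = E° − (0.0592/2) log Q = 0.34 − (0.0592/2)(-4.120) = 0.462 V.

0.46 V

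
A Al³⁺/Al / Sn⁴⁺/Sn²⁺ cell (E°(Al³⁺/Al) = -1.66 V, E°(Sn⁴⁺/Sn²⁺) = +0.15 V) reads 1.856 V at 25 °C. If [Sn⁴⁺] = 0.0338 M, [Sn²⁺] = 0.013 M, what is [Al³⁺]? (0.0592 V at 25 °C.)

0.02 M

From the Nernst equation, log Q = n(E° − E)/0.0592 = 6(1.81 − 1.856)/0.0592 = -4.662, so Q = 2.18 × 10^-5.
With Q = [Al³⁺]^2·[Sn²⁺]^3/[Sn⁴⁺]^3 and the known concentrations, [Al³⁺]^2 in the numerator gives [Al³⁺] = 0.02 M.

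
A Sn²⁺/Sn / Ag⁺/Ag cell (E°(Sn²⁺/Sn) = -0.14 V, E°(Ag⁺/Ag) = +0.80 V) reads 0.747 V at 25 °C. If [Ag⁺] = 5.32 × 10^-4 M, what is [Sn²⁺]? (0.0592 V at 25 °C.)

0.94 M

From the Nernst equation, log Q = n(E° − E)/0.0592 = 2(0.94 − 0.747)/0.0592 = 6.520, so Q = 3.31 × 10^6.
With Q = [Sn²⁺]/[Ag⁺]^2 and the known concentrations, [Sn²⁺] in the numerator gives [Sn²⁺] = 0.94 M.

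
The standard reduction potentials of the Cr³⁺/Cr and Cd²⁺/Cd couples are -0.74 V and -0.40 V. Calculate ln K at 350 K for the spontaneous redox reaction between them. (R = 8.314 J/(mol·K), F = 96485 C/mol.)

ln K = 67.6

E°_cell = -0.40 − (-0.74) = 0.34 V, with n = 6 electrons transferred.
At equilibrium E = 0, so the Nernst equation gives ln K = nFE°/RT = (6)(96485)(0.34)/((8.314)(350)) = 67.64.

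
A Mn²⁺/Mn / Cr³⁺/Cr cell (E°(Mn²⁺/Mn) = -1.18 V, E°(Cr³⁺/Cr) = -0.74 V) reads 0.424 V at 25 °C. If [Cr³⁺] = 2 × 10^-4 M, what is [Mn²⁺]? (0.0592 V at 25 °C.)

0.012 M

From the Nernst equation, log Q = n(E° − E)/0.0592 = 6(0.44 − 0.424)/0.0592 = 1.622, so Q = 41.8.
With Q = [Mn²⁺]^3/[Cr³⁺]^2 and the known concentrations, [Mn²⁺]^3 in the numerator gives [Mn²⁺] = 0.012 M.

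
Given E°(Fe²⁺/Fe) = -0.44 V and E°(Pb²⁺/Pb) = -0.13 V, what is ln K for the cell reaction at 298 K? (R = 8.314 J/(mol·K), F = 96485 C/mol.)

E°_cell = -0.13 − (-0.44) = 0.31 V, with n = 2 electrons transferred.
At equilibrium E = 0, so the Nernst equation gives ln K = nFE°/RT = (2)(96485)(0.31)/((8.314)(298)) = 24.14.

ln K = 24.1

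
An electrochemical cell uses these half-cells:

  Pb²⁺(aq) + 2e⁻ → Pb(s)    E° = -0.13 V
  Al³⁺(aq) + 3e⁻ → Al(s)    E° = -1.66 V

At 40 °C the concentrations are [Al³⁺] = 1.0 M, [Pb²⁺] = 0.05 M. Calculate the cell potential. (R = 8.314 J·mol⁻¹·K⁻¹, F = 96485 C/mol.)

The Pb²⁺/Pb couple has the higher reduction potential and acts as the cathode, so E°_cell = -0.13 − (-1.66) = 1.53 V.
Balancing electrons gives n = 6; the reaction quotient is Q = [Al³⁺]^2/[Pb²⁺]^3 = 8000.
E = E° − (RT/nF) ln Q = 1.53 − (8.314×313)/(6×96485) × (8.987) = 1.530 − 0.040 = 1.490 V.

1.49 V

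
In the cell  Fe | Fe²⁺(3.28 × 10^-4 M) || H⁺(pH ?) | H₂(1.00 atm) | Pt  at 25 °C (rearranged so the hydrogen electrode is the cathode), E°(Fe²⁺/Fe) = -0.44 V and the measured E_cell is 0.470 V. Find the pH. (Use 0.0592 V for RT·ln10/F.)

E°_cell = 0.44 V and n = 2.
log Q = n(E° − E)/0.0592 = 2×(0.44 − 0.470)/0.0592 = -1.014.
With Q = [Fe²⁺]·P(H₂) / [H⁺]^2, solving for [H⁺] gives log[H⁺] = -1.235, so pH = 1.24.

pH = 1.24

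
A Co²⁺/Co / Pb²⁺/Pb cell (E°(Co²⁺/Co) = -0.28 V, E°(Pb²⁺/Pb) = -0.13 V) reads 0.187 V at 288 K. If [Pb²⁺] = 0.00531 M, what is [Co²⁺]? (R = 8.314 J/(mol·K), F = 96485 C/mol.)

2.7 × 10^-4 M

From the Nernst equation, ln Q = nF(E° − E)/RT = 2×96485×(0.15 − 0.187)/(8.314×288) = -2.982, so Q = 0.0507.
With Q = [Co²⁺]/[Pb²⁺] and the known concentrations, [Co²⁺] in the numerator gives [Co²⁺] = 2.7 × 10^-4 M.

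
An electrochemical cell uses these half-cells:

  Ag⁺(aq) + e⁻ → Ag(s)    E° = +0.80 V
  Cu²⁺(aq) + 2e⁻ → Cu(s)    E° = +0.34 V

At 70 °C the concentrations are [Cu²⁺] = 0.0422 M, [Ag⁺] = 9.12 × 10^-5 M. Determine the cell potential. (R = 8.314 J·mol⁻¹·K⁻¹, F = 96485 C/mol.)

The Ag⁺/Ag couple has the higher reduction potential and acts as the cathode, so E°_cell = +0.80 − (+0.34) = 0.46 V.
Balancing electrons gives n = 2; the reaction quotient is Q = [Cu²⁺]/[Ag⁺]^2 = 5.07 × 10^6.
E = E° − (RT/nF) ln Q = 0.46 − (8.314×343)/(2×96485) × (15.440) = 0.460 − 0.228 = 0.232 V.

0.232 V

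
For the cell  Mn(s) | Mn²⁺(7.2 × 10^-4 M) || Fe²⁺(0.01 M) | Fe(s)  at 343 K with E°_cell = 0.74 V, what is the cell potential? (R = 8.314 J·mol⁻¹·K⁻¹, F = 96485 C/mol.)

Balancing electrons gives n = 2; the reaction quotient is Q = [Mn²⁺]/[Fe²⁺] = 0.0720.
E = E° − (RT/nF) ln Q = 0.74 − (8.314×343)/(2×96485) × (-2.631) = 0.740 + 0.039 = 0.779 V.

0.779 V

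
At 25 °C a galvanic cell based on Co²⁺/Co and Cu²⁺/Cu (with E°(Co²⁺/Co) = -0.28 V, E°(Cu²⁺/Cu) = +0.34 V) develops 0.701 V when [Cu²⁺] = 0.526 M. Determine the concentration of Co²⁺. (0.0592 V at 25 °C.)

From the Nernst equation, log Q = n(E° − E)/0.0592 = 2(0.62 − 0.701)/0.0592 = -2.736, so Q = 0.00183.
With Q = [Co²⁺]/[Cu²⁺] and the known concentrations, [Co²⁺] in the numerator gives [Co²⁺] = 9.6 × 10^-4 M.

9.6 × 10^-4 M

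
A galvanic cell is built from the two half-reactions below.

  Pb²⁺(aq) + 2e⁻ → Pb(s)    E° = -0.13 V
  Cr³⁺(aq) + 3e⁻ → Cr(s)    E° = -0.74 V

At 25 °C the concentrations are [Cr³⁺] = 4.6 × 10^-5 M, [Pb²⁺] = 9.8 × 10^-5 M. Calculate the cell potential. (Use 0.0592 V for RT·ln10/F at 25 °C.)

0.577 V

The Pb²⁺/Pb couple has the higher reduction potential and acts as the cathode, so E°_cell = -0.13 − (-0.74) = 0.61 V.
Balancing electrons gives n = 6; the reaction quotient is Q = [Cr³⁺]^2/[Pb²⁺]^3 = 2250.
At 25 °C, E = E° − (0.0592/n) log Q = 0.61 − (0.0592/6)(3.352) = 0.610 − 0.033 = 0.577 V.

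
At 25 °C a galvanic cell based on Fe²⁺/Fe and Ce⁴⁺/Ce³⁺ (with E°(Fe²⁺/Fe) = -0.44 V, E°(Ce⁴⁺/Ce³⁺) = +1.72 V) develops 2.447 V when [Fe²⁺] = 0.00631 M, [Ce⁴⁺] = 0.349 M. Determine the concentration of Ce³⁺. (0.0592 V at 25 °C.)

From the Nernst equation, log Q = n(E° − E)/0.0592 = 2(2.16 − 2.447)/0.0592 = -9.696, so Q = 2.01 × 10^-10.
With Q = [Fe²⁺]·[Ce³⁺]^2/[Ce⁴⁺]^2 and the known concentrations, [Ce³⁺]^2 in the numerator gives [Ce³⁺] = 6.2 × 10^-5 M.

6.2 × 10^-5 M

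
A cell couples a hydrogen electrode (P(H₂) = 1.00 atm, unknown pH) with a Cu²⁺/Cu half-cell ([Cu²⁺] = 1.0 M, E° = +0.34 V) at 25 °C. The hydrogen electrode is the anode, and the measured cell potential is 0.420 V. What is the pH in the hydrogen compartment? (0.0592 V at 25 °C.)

pH = 1.35

E°_cell = 0.34 V and n = 2.
log Q = n(E° − E)/0.0592 = 2×(0.34 − 0.420)/0.0592 = -2.703.
With Q = [H⁺]^2 / ([Cu²⁺]·P(H₂)), solving for [H⁺] gives log[H⁺] = -1.351, so pH = 1.35.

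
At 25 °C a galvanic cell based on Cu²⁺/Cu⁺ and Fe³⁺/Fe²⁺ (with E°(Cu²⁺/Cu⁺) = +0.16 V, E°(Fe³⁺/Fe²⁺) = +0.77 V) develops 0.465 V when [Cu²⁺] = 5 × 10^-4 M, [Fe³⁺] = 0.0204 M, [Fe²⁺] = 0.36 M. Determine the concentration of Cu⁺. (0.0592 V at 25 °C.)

From the Nernst equation, log Q = n(E° − E)/0.0592 = 1(0.61 − 0.465)/0.0592 = 2.449, so Q = 281.
With Q = [Cu²⁺]·[Fe²⁺]/([Cu⁺]·[Fe³⁺]) and the known concentrations, [Cu⁺] in the denominator gives [Cu⁺] = 3.1 × 10^-5 M.

3.1 × 10^-5 M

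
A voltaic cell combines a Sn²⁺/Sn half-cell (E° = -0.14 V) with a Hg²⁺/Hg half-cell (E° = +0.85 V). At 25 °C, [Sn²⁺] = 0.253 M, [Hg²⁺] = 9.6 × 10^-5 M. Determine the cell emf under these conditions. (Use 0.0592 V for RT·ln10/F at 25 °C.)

0.889 V

The Hg²⁺/Hg couple has the higher reduction potential and acts as the cathode, so E°_cell = +0.85 − (-0.14) = 0.99 V.
Balancing electrons gives n = 2; the reaction quotient is Q = [Sn²⁺]/[Hg²⁺] = 2640.
At 25 °C, E = E° − (0.0592/n) log Q = 0.99 − (0.0592/2)(3.421) = 0.990 − 0.101 = 0.889 V.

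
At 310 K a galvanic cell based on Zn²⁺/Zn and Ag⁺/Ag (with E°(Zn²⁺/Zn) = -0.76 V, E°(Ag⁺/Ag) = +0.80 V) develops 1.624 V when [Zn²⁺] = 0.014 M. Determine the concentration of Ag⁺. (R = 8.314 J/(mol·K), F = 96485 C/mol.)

From the Nernst equation, ln Q = nF(E° − E)/RT = 2×96485×(1.56 − 1.624)/(8.314×310) = -4.792, so Q = 0.00830.
With Q = [Zn²⁺]/[Ag⁺]^2 and the known concentrations, [Ag⁺]^2 in the denominator gives [Ag⁺] = 1.3 M.

1.3 M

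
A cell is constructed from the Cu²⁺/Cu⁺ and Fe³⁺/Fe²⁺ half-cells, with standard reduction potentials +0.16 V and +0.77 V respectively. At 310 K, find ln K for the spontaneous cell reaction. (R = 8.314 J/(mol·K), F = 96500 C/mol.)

ln K = 22.8

E°_cell = +0.77 − (+0.16) = 0.61 V, with n = 1 electron transferred.
At equilibrium E = 0, so the Nernst equation gives ln K = nFE°/RT = (1)(96500)(0.61)/((8.314)(310)) = 22.84.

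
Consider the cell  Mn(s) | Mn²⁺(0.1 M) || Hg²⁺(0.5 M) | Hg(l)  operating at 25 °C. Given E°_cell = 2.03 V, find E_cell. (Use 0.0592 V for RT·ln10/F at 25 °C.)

2.05 V

Balancing electrons gives n = 2; the reaction quotient is Q = [Mn²⁺]/[Hg²⁺] = 0.200.
At 25 °C, E = E° − (0.0592/n) log Q = 2.03 − (0.0592/2)(-0.699) = 2.030 + 0.021 = 2.051 V.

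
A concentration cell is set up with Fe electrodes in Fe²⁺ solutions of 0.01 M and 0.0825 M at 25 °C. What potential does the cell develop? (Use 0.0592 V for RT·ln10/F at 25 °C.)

0.027 V

Both half-cells are Fe²⁺/Fe, so E°_cell = 0. The concentrated side is the cathode; the cell reaction moves Fe²⁺ from high to low concentration with n = 2.
Q = [Fe²⁺]_dilute/[Fe²⁺]_conc = 0.01/0.0825 = 0.121.
E = 0 − (0.0592/2) log Q = −(0.0592/2)(-0.916) = 0.0271 V.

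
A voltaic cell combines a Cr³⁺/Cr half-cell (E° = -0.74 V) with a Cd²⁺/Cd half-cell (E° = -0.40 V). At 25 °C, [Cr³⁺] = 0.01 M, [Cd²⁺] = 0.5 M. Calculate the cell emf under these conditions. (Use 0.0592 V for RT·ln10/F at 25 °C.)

The Cd²⁺/Cd couple has the higher reduction potential and acts as the cathode, so E°_cell = -0.40 − (-0.74) = 0.34 V.
Balancing electrons gives n = 6; the reaction quotient is Q = [Cr³⁺]^2/[Cd²⁺]^3 = 8 × 10^-4.
At 25 °C, E = E° − (0.0592/n) log Q = 0.34 − (0.0592/6)(-3.097) = 0.340 + 0.031 = 0.371 V.

0.371 V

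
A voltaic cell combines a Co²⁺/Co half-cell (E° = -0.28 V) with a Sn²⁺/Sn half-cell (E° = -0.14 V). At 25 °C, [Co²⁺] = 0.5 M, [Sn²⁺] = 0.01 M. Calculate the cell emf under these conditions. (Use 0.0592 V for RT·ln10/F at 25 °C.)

The Sn²⁺/Sn couple has the higher reduction potential and acts as the cathode, so E°_cell = -0.14 − (-0.28) = 0.14 V.
Balancing electrons gives n = 2; the reaction quotient is Q = [Co²⁺]/[Sn²⁺] = 50.0.
At 25 °C, E = E° − (0.0592/n) log Q = 0.14 − (0.0592/2)(1.699) = 0.140 − 0.050 = 0.090 V.

0.090 V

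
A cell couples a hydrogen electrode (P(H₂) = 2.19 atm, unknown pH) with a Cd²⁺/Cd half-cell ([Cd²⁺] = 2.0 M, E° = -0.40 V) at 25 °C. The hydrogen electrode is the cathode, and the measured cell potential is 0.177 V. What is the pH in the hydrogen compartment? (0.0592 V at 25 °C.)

E°_cell = 0.40 V and n = 2.
log Q = n(E° − E)/0.0592 = 2×(0.40 − 0.177)/0.0592 = 7.534.
With Q = [Cd²⁺]·P(H₂) / [H⁺]^2, solving for [H⁺] gives log[H⁺] = -3.446, so pH = 3.45.

pH = 3.45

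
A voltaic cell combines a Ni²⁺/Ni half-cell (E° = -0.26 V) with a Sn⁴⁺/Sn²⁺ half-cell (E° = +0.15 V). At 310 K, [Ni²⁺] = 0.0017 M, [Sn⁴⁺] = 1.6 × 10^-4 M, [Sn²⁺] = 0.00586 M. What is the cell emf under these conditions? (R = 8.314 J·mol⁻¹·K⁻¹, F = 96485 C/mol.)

0.447 V

The Sn⁴⁺/Sn²⁺ couple has the higher reduction potential and acts as the cathode, so E°_cell = +0.15 − (-0.26) = 0.41 V.
Balancing electrons gives n = 2; the reaction quotient is Q = [Ni²⁺]·[Sn²⁺]/[Sn⁴⁺] = 0.0623.
E = E° − (RT/nF) ln Q = 0.41 − (8.314×310)/(2×96485) × (-2.776) = 0.410 + 0.037 = 0.447 V.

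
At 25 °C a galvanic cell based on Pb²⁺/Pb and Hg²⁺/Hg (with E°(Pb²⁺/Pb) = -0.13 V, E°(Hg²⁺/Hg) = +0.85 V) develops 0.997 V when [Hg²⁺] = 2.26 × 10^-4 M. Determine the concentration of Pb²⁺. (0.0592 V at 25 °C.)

6 × 10^-5 M

From the Nernst equation, log Q = n(E° − E)/0.0592 = 2(0.98 − 0.997)/0.0592 = -0.574, so Q = 0.266.
With Q = [Pb²⁺]/[Hg²⁺] and the known concentrations, [Pb²⁺] in the numerator gives [Pb²⁺] = 6 × 10^-5 M.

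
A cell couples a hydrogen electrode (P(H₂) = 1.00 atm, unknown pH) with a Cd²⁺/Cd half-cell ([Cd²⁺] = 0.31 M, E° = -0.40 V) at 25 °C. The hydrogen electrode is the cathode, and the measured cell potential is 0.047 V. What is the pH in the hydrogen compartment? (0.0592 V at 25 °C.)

E°_cell = 0.40 V and n = 2.
log Q = n(E° − E)/0.0592 = 2×(0.40 − 0.047)/0.0592 = 11.926.
With Q = [Cd²⁺]·P(H₂) / [H⁺]^2, solving for [H⁺] gives log[H⁺] = -6.217, so pH = 6.22.

pH = 6.22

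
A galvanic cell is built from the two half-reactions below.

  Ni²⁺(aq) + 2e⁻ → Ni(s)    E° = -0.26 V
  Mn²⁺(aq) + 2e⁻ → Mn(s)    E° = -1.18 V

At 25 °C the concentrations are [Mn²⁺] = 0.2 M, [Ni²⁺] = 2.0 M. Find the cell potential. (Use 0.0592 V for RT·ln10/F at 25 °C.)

0.950 V

The Ni²⁺/Ni couple has the higher reduction potential and acts as the cathode, so E°_cell = -0.26 − (-1.18) = 0.92 V.
Balancing electrons gives n = 2; the reaction quotient is Q = [Mn²⁺]/[Ni²⁺] = 0.100.
At 25 °C, E = E° − (0.0592/n) log Q = 0.92 − (0.0592/2)(-1.000) = 0.920 + 0.030 = 0.950 V.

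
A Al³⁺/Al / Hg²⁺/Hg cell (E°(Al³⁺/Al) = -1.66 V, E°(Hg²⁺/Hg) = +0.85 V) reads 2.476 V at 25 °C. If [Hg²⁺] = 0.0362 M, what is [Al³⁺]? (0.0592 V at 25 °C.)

From the Nernst equation, log Q = n(E° − E)/0.0592 = 6(2.51 − 2.476)/0.0592 = 3.446, so Q = 2790.
With Q = [Al³⁺]^2/[Hg²⁺]^3 and the known concentrations, [Al³⁺]^2 in the numerator gives [Al³⁺] = 0.36 M.

0.36 M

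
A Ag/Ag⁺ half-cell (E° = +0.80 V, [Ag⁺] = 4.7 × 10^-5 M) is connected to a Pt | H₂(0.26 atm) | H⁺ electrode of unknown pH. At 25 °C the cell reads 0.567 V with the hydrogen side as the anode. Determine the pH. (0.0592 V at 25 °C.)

pH = 0.68

E°_cell = 0.80 V and n = 2.
log Q = n(E° − E)/0.0592 = 2×(0.80 − 0.567)/0.0592 = 7.872.
With Q = [H⁺]^2 / ([Ag⁺]^2·P(H₂)), solving for [H⁺] gives log[H⁺] = -0.685, so pH = 0.68.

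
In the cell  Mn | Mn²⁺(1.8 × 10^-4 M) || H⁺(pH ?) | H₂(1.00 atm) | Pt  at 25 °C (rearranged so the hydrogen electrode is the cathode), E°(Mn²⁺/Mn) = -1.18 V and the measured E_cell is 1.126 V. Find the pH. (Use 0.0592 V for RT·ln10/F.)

E°_cell = 1.18 V and n = 2.
log Q = n(E° − E)/0.0592 = 2×(1.18 − 1.126)/0.0592 = 1.824.
With Q = [Mn²⁺]·P(H₂) / [H⁺]^2, solving for [H⁺] gives log[H⁺] = -2.785, so pH = 2.78.

pH = 2.78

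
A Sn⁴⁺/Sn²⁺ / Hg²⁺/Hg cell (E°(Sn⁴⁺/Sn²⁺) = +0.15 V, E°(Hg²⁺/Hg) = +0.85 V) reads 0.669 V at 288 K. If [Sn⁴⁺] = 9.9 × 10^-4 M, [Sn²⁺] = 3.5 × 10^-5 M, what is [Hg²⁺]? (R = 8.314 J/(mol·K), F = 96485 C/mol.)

2.3 M

From the Nernst equation, ln Q = nF(E° − E)/RT = 2×96485×(0.70 − 0.669)/(8.314×288) = 2.498, so Q = 12.2.
With Q = [Sn⁴⁺]/([Sn²⁺]·[Hg²⁺]) and the known concentrations, [Hg²⁺] in the denominator gives [Hg²⁺] = 2.3 M.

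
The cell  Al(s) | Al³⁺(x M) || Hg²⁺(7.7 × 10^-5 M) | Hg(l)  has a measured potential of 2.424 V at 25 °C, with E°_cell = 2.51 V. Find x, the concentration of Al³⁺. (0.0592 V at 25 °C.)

From the Nernst equation, log Q = n(E° − E)/0.0592 = 6(2.51 − 2.424)/0.0592 = 8.716, so Q = 5.2 × 10^8.
With Q = [Al³⁺]^2/[Hg²⁺]^3 and the known concentrations, [Al³⁺]^2 in the numerator gives [Al³⁺] = 0.015 M.

0.015 M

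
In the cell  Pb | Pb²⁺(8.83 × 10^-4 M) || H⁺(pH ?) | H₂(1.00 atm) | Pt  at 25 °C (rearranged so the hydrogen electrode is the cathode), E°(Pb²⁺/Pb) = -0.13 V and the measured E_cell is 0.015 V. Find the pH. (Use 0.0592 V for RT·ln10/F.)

E°_cell = 0.13 V and n = 2.
log Q = n(E° − E)/0.0592 = 2×(0.13 − 0.015)/0.0592 = 3.885.
With Q = [Pb²⁺]·P(H₂) / [H⁺]^2, solving for [H⁺] gives log[H⁺] = -3.470, so pH = 3.47.

pH = 3.47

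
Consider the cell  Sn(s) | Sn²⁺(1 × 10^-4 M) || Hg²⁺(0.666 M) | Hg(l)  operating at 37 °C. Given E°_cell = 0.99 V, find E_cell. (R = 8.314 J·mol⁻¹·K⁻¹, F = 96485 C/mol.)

Balancing electrons gives n = 2; the reaction quotient is Q = [Sn²⁺]/[Hg²⁺] = 1.5 × 10^-4.
E = E° − (RT/nF) ln Q = 0.99 − (8.314×310)/(2×96485) × (-8.804) = 0.990 + 0.118 = 1.108 V.

1.11 V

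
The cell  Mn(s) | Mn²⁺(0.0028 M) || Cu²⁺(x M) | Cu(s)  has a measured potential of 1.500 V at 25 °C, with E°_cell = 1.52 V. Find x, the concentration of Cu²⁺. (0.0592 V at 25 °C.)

From the Nernst equation, log Q = n(E° − E)/0.0592 = 2(1.52 − 1.500)/0.0592 = 0.676, so Q = 4.74.
With Q = [Mn²⁺]/[Cu²⁺] and the known concentrations, [Cu²⁺] in the denominator gives [Cu²⁺] = 5.9 × 10^-4 M.

5.9 × 10^-4 M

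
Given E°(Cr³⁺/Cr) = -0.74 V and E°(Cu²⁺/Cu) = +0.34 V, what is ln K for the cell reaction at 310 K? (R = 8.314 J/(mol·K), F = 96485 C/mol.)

E°_cell = +0.34 − (-0.74) = 1.08 V, with n = 6 electrons transferred.
At equilibrium E = 0, so the Nernst equation gives ln K = nFE°/RT = (6)(96485)(1.08)/((8.314)(310)) = 242.58.

ln K = 242.6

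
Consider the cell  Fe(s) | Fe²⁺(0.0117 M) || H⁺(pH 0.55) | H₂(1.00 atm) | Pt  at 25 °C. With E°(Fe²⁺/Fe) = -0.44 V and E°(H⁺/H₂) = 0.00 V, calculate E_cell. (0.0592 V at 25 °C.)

The hydrogen couple is the cathode, so E°_cell = 0.44 V; n = 2.
[H⁺] = 10^(−0.55) = 0.28 M, and Q = [Fe²⁺]·P(H₂) / [H⁺]^2 = 0.147.
E = E° − (0.0592/2) log Q = 0.44 − (0.0592/2)(-0.832) = 0.465 V.

0.46 V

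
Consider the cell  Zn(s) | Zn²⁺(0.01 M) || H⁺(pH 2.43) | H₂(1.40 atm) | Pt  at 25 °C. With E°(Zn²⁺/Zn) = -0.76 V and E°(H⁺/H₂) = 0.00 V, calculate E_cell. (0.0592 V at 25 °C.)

The hydrogen couple is the cathode, so E°_cell = 0.76 V; n = 2.
[H⁺] = 10^(−2.43) = 0.0037 M, and Q = [Zn²⁺]·P(H₂) / [H⁺]^2 = 1010.
E = E° − (0.0592/2) log Q = 0.76 − (0.0592/2)(3.006) = 0.671 V.

0.67 V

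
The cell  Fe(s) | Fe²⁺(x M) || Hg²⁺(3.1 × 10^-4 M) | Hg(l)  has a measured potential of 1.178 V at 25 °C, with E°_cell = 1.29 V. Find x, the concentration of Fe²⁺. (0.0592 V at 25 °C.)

From the Nernst equation, log Q = n(E° − E)/0.0592 = 2(1.29 − 1.178)/0.0592 = 3.784, so Q = 6080.
With Q = [Fe²⁺]/[Hg²⁺] and the known concentrations, [Fe²⁺] in the numerator gives [Fe²⁺] = 1.9 M.

1.9 M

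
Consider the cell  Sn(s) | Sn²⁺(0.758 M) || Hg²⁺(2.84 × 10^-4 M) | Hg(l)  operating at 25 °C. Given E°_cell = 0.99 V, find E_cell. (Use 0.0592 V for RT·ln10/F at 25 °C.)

Balancing electrons gives n = 2; the reaction quotient is Q = [Sn²⁺]/[Hg²⁺] = 2670.
At 25 °C, E = E° − (0.0592/n) log Q = 0.99 − (0.0592/2)(3.426) = 0.990 − 0.101 = 0.889 V.

0.889 V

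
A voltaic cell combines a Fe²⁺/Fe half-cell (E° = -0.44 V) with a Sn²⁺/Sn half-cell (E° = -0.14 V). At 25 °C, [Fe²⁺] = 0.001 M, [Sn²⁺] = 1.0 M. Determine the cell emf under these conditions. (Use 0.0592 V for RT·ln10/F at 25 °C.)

0.389 V

The Sn²⁺/Sn couple has the higher reduction potential and acts as the cathode, so E°_cell = -0.14 − (-0.44) = 0.30 V.
Balancing electrons gives n = 2; the reaction quotient is Q = [Fe²⁺]/[Sn²⁺] = 0.00100.
At 25 °C, E = E° − (0.0592/n) log Q = 0.30 − (0.0592/2)(-3.000) = 0.300 + 0.089 = 0.389 V.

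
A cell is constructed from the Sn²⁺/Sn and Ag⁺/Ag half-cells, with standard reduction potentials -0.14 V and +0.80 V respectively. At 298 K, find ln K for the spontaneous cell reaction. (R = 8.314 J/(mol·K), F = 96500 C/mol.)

E°_cell = +0.80 − (-0.14) = 0.94 V, with n = 2 electrons transferred.
At equilibrium E = 0, so the Nernst equation gives ln K = nFE°/RT = (2)(96500)(0.94)/((8.314)(298)) = 73.22.

ln K = 73.2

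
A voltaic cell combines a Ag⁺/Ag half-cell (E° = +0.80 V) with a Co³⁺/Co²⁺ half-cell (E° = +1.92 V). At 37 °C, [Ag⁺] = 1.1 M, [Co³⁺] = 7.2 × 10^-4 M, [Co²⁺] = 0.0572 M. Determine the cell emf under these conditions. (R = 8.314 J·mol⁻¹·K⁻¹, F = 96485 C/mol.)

The Co³⁺/Co²⁺ couple has the higher reduction potential and acts as the cathode, so E°_cell = +1.92 − (+0.80) = 1.12 V.
Balancing electrons gives n = 1; the reaction quotient is Q = [Ag⁺]·[Co²⁺]/[Co³⁺] = 87.4.
E = E° − (RT/nF) ln Q = 1.12 − (8.314×310)/(1×96485) × (4.470) = 1.120 − 0.119 = 1.001 V.

1.00 V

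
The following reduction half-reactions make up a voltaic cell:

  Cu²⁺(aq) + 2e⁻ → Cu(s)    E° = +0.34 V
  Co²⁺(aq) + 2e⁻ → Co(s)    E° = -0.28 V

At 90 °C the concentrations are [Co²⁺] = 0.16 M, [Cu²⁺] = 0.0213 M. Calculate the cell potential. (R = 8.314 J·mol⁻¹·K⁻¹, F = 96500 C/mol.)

The Cu²⁺/Cu couple has the higher reduction potential and acts as the cathode, so E°_cell = +0.34 − (-0.28) = 0.62 V.
Balancing electrons gives n = 2; the reaction quotient is Q = [Co²⁺]/[Cu²⁺] = 7.51.
E = E° − (RT/nF) ln Q = 0.62 − (8.314×363)/(2×96500) × (2.016) = 0.620 − 0.032 = 0.588 V.

0.588 V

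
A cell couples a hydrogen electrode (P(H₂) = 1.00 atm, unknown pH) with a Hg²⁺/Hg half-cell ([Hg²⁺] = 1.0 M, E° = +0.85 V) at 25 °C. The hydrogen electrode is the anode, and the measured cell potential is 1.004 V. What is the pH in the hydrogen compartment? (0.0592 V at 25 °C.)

pH = 2.60

E°_cell = 0.85 V and n = 2.
log Q = n(E° − E)/0.0592 = 2×(0.85 − 1.004)/0.0592 = -5.203.
With Q = [H⁺]^2 / ([Hg²⁺]·P(H₂)), solving for [H⁺] gives log[H⁺] = -2.601, so pH = 2.60.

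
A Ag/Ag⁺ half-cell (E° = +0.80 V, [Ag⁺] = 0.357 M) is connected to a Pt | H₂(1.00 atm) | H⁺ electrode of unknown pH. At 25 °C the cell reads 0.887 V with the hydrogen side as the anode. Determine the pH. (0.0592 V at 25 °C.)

E°_cell = 0.80 V and n = 2.
log Q = n(E° − E)/0.0592 = 2×(0.80 − 0.887)/0.0592 = -2.939.
With Q = [H⁺]^2 / ([Ag⁺]^2·P(H₂)), solving for [H⁺] gives log[H⁺] = -1.917, so pH = 1.92.

pH = 1.92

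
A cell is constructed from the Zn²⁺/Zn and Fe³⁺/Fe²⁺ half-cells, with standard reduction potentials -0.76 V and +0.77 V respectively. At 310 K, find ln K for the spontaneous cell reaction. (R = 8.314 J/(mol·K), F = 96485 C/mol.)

E°_cell = +0.77 − (-0.76) = 1.53 V, with n = 2 electrons transferred.
At equilibrium E = 0, so the Nernst equation gives ln K = nFE°/RT = (2)(96485)(1.53)/((8.314)(310)) = 114.55.

ln K = 114.6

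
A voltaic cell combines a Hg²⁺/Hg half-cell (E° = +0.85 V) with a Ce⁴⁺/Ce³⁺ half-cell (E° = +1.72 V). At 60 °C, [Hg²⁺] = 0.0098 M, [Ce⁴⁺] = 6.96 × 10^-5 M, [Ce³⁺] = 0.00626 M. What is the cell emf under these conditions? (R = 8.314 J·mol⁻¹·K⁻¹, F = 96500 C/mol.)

The Ce⁴⁺/Ce³⁺ couple has the higher reduction potential and acts as the cathode, so E°_cell = +1.72 − (+0.85) = 0.87 V.
Balancing electrons gives n = 2; the reaction quotient is Q = [Hg²⁺]·[Ce³⁺]^2/[Ce⁴⁺]^2 = 79.3.
E = E° − (RT/nF) ln Q = 0.87 − (8.314×333)/(2×96500) × (4.373) = 0.870 − 0.063 = 0.807 V.

0.807 V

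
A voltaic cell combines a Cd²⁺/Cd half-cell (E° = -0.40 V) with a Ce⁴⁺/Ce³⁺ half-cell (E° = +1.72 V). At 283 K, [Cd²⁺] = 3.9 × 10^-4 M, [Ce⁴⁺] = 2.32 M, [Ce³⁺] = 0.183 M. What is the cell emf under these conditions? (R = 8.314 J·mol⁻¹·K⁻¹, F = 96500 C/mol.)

The Ce⁴⁺/Ce³⁺ couple has the higher reduction potential and acts as the cathode, so E°_cell = +1.72 − (-0.40) = 2.12 V.
Balancing electrons gives n = 2; the reaction quotient is Q = [Cd²⁺]·[Ce³⁺]^2/[Ce⁴⁺]^2 = 2.43 × 10^-6.
E = E° − (RT/nF) ln Q = 2.12 − (8.314×283)/(2×96500) × (-12.929) = 2.120 + 0.158 = 2.278 V.

2.28 V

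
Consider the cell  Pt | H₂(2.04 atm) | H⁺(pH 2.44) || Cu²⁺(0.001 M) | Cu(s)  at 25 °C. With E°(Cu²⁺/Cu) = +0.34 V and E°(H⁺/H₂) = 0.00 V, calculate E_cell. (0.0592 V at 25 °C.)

The Cu²⁺/Cu couple is the cathode, so E°_cell = 0.34 V; n = 2.
[H⁺] = 10^(−2.44) = 0.0036 M, and Q = [H⁺]^2 / ([Cu²⁺]·P(H₂)) = 0.00646.
E = E° − (0.0592/2) log Q = 0.34 − (0.0592/2)(-2.190) = 0.405 V.

0.40 V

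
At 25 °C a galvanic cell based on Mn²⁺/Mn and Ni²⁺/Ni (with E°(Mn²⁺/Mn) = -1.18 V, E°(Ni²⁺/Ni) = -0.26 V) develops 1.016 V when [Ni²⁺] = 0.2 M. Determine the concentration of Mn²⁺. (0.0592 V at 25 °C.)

1.1 × 10^-4 M

From the Nernst equation, log Q = n(E° − E)/0.0592 = 2(0.92 − 1.016)/0.0592 = -3.243, so Q = 5.71 × 10^-4.
With Q = [Mn²⁺]/[Ni²⁺] and the known concentrations, [Mn²⁺] in the numerator gives [Mn²⁺] = 1.1 × 10^-4 M.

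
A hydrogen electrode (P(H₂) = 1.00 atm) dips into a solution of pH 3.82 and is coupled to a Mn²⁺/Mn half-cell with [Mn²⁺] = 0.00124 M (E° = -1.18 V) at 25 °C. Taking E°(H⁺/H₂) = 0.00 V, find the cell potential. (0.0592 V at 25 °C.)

1.04 V

The hydrogen couple is the cathode, so E°_cell = 1.18 V; n = 2.
[H⁺] = 10^(−3.82) = 1.5 × 10^-4 M, and Q = [Mn²⁺]·P(H₂) / [H⁺]^2 = 5.41 × 10^4.
E = E° − (0.0592/2) log Q = 1.18 − (0.0592/2)(4.733) = 1.040 V.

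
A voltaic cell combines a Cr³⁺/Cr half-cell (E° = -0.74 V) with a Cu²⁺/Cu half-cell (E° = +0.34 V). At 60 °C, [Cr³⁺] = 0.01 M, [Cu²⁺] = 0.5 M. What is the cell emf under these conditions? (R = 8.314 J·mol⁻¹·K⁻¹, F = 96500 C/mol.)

The Cu²⁺/Cu couple has the higher reduction potential and acts as the cathode, so E°_cell = +0.34 − (-0.74) = 1.08 V.
Balancing electrons gives n = 6; the reaction quotient is Q = [Cr³⁺]^2/[Cu²⁺]^3 = 8 × 10^-4.
E = E° − (RT/nF) ln Q = 1.08 − (8.314×333)/(6×96500) × (-7.131) = 1.080 + 0.034 = 1.114 V.

1.11 V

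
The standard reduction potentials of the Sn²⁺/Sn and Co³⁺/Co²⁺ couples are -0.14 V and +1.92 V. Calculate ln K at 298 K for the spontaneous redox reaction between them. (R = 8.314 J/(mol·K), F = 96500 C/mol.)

E°_cell = +1.92 − (-0.14) = 2.06 V, with n = 2 electrons transferred.
At equilibrium E = 0, so the Nernst equation gives ln K = nFE°/RT = (2)(96500)(2.06)/((8.314)(298)) = 160.47.

ln K = 160.5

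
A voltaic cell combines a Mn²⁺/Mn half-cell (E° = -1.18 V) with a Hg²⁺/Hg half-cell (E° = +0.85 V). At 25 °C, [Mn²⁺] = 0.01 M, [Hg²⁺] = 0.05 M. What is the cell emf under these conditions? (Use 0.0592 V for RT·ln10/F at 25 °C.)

The Hg²⁺/Hg couple has the higher reduction potential and acts as the cathode, so E°_cell = +0.85 − (-1.18) = 2.03 V.
Balancing electrons gives n = 2; the reaction quotient is Q = [Mn²⁺]/[Hg²⁺] = 0.200.
At 25 °C, E = E° − (0.0592/n) log Q = 2.03 − (0.0592/2)(-0.699) = 2.030 + 0.021 = 2.051 V.

2.05 V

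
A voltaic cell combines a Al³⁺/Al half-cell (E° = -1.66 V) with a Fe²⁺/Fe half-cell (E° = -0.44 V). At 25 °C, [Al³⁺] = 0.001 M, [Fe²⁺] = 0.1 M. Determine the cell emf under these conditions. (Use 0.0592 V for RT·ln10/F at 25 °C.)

The Fe²⁺/Fe couple has the higher reduction potential and acts as the cathode, so E°_cell = -0.44 − (-1.66) = 1.22 V.
Balancing electrons gives n = 6; the reaction quotient is Q = [Al³⁺]^2/[Fe²⁺]^3 = 0.00100.
At 25 °C, E = E° − (0.0592/n) log Q = 1.22 − (0.0592/6)(-3.000) = 1.220 + 0.030 = 1.250 V.

1.25 V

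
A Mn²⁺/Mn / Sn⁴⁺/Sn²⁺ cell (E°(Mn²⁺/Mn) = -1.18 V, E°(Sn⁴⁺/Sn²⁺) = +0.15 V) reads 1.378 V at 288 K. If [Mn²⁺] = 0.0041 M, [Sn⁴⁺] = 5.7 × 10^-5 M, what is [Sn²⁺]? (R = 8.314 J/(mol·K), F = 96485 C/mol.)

2.9 × 10^-4 M

From the Nernst equation, ln Q = nF(E° − E)/RT = 2×96485×(1.33 − 1.378)/(8.314×288) = -3.868, so Q = 0.0209.
With Q = [Mn²⁺]·[Sn²⁺]/[Sn⁴⁺] and the known concentrations, [Sn²⁺] in the numerator gives [Sn²⁺] = 2.9 × 10^-4 M.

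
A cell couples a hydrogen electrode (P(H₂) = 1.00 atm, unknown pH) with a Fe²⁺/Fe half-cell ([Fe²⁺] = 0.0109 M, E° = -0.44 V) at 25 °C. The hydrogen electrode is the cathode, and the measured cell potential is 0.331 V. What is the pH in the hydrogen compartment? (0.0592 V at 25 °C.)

E°_cell = 0.44 V and n = 2.
log Q = n(E° − E)/0.0592 = 2×(0.44 − 0.331)/0.0592 = 3.682.
With Q = [Fe²⁺]·P(H₂) / [H⁺]^2, solving for [H⁺] gives log[H⁺] = -2.823, so pH = 2.82.

pH = 2.82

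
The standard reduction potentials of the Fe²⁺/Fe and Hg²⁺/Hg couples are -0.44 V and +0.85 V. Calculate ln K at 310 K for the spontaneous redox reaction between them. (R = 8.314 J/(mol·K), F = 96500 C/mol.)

ln K = 96.6

E°_cell = +0.85 − (-0.44) = 1.29 V, with n = 2 electrons transferred.
At equilibrium E = 0, so the Nernst equation gives ln K = nFE°/RT = (2)(96500)(1.29)/((8.314)(310)) = 96.60.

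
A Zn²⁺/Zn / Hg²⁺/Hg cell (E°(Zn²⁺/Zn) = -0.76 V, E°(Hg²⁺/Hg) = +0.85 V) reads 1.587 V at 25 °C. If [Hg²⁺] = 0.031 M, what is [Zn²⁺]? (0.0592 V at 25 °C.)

0.19 M

From the Nernst equation, log Q = n(E° − E)/0.0592 = 2(1.61 − 1.587)/0.0592 = 0.777, so Q = 5.98.
With Q = [Zn²⁺]/[Hg²⁺] and the known concentrations, [Zn²⁺] in the numerator gives [Zn²⁺] = 0.19 M.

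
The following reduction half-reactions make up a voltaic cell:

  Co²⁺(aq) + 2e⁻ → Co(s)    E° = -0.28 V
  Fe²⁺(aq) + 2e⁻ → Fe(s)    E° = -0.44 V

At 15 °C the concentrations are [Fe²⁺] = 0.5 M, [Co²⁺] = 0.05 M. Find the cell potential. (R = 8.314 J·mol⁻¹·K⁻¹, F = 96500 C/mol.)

The Co²⁺/Co couple has the higher reduction potential and acts as the cathode, so E°_cell = -0.28 − (-0.44) = 0.16 V.
Balancing electrons gives n = 2; the reaction quotient is Q = [Fe²⁺]/[Co²⁺] = 10.0.
E = E° − (RT/nF) ln Q = 0.16 − (8.314×288)/(2×96500) × (2.303) = 0.160 − 0.029 = 0.131 V.

0.131 V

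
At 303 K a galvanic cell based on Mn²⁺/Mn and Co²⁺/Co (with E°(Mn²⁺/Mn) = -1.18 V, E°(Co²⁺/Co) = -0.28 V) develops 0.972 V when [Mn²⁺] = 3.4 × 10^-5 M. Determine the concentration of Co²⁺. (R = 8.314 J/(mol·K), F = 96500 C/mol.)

0.0085 M

From the Nernst equation, ln Q = nF(E° − E)/RT = 2×96500×(0.90 − 0.972)/(8.314×303) = -5.516, so Q = 0.00402.
With Q = [Mn²⁺]/[Co²⁺] and the known concentrations, [Co²⁺] in the denominator gives [Co²⁺] = 0.0085 M.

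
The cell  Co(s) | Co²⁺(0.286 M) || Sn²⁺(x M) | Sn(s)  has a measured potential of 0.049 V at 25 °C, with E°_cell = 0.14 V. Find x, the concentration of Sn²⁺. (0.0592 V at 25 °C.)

From the Nernst equation, log Q = n(E° − E)/0.0592 = 2(0.14 − 0.049)/0.0592 = 3.074, so Q = 1190.
With Q = [Co²⁺]/[Sn²⁺] and the known concentrations, [Sn²⁺] in the denominator gives [Sn²⁺] = 2.4 × 10^-4 M.

2.4 × 10^-4 M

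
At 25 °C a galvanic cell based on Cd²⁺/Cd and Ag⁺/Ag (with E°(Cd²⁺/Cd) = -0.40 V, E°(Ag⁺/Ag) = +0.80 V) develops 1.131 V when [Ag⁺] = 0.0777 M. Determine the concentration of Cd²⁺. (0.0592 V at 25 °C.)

1.3 M

From the Nernst equation, log Q = n(E° − E)/0.0592 = 2(1.20 − 1.131)/0.0592 = 2.331, so Q = 214.
With Q = [Cd²⁺]/[Ag⁺]^2 and the known concentrations, [Cd²⁺] in the numerator gives [Cd²⁺] = 1.3 M.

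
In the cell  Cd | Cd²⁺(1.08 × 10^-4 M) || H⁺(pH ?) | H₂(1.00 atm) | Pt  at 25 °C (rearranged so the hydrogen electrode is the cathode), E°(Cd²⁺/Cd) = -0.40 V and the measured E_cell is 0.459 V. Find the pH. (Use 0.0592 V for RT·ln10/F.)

E°_cell = 0.40 V and n = 2.
log Q = n(E° − E)/0.0592 = 2×(0.40 − 0.459)/0.0592 = -1.993.
With Q = [Cd²⁺]·P(H₂) / [H⁺]^2, solving for [H⁺] gives log[H⁺] = -0.987, so pH = 0.99.

pH = 0.99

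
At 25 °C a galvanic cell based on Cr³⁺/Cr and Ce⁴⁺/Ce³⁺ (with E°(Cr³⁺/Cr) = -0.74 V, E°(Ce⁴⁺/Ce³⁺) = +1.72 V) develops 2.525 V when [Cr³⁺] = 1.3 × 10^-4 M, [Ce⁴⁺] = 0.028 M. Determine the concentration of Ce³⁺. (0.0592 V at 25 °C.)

0.044 M

From the Nernst equation, log Q = n(E° − E)/0.0592 = 3(2.46 − 2.525)/0.0592 = -3.294, so Q = 5.08 × 10^-4.
With Q = [Cr³⁺]·[Ce³⁺]^3/[Ce⁴⁺]^3 and the known concentrations, [Ce³⁺]^3 in the numerator gives [Ce³⁺] = 0.044 M.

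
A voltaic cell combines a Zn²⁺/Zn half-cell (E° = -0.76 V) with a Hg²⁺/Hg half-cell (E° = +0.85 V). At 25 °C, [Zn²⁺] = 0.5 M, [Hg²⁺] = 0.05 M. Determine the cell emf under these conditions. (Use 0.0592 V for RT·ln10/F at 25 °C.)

1.58 V

The Hg²⁺/Hg couple has the higher reduction potential and acts as the cathode, so E°_cell = +0.85 − (-0.76) = 1.61 V.
Balancing electrons gives n = 2; the reaction quotient is Q = [Zn²⁺]/[Hg²⁺] = 10.0.
At 25 °C, E = E° − (0.0592/n) log Q = 1.61 − (0.0592/2)(1.000) = 1.610 − 0.030 = 1.580 V.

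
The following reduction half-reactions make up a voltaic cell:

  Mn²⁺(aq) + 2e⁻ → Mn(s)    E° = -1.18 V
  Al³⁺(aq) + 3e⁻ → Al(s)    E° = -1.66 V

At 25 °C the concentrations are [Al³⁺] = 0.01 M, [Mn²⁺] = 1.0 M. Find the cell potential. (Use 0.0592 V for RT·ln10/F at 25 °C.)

The Mn²⁺/Mn couple has the higher reduction potential and acts as the cathode, so E°_cell = -1.18 − (-1.66) = 0.48 V.
Balancing electrons gives n = 6; the reaction quotient is Q = [Al³⁺]^2/[Mn²⁺]^3 = 1 × 10^-4.
At 25 °C, E = E° − (0.0592/n) log Q = 0.48 − (0.0592/6)(-4.000) = 0.480 + 0.039 = 0.519 V.

0.519 V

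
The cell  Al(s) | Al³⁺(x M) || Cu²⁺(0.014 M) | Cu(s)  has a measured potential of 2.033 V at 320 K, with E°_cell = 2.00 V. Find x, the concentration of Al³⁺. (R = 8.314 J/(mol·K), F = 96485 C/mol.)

4.6 × 10^-5 M

From the Nernst equation, ln Q = nF(E° − E)/RT = 6×96485×(2.00 − 2.033)/(8.314×320) = -7.181, so Q = 7.61 × 10^-4.
With Q = [Al³⁺]^2/[Cu²⁺]^3 and the known concentrations, [Al³⁺]^2 in the numerator gives [Al³⁺] = 4.6 × 10^-5 M.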